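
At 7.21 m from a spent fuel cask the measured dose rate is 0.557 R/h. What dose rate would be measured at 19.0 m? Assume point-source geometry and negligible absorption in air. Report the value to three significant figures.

By the inverse-square law, scaling from 7.21 m to 19.0 m:
0.557 × (7.21/19.0)² = 0.557 × 0.1440 = 0.08021 R/h.

0.0802 R/h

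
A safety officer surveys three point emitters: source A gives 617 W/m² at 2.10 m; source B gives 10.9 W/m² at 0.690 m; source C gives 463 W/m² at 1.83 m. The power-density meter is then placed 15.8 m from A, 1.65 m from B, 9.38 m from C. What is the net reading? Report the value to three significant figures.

Each source contributes Iᵢ·(dᵢ/rᵢ)²; contributions add.
A: 617 × (2.10/15.8)² = 10.90 W/m²
B: 10.9 × (0.690/1.65)² = 1.906 W/m²
C: 463 × (1.83/9.38)² = 17.62 W/m²
Total = 10.90 + 1.906 + 17.62 = 30.43 W/m².

30.4 W/m²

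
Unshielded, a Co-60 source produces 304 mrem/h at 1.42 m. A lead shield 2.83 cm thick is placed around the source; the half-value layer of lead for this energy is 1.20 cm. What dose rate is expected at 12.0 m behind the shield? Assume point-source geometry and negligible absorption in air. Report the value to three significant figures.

Distance alone: (1.42/12.0)² = 0.01400, so 304 × 0.01400 = 4.256 mrem/h.
Shield: 2.83/1.20 = 2.358 half-value layers → attenuation 2^(−2.358) = 0.1951.
Combined: 4.256 × 0.1951 = 0.8303 mrem/h.

0.830 mrem/h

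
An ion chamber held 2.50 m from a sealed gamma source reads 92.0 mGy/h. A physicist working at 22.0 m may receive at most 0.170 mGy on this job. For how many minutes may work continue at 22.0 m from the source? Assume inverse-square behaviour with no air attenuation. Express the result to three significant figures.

8.59 min

Using I₁d₁² = I₂d₂², rate at 22.0 m:
(2.50/22.0)² = 0.01291, so 92.0 × 0.01291 = 1.188 mGy/h.
Stay time = 0.170 mGy ÷ 1.188 mGy/h = 0.1431 h = 8.586 min.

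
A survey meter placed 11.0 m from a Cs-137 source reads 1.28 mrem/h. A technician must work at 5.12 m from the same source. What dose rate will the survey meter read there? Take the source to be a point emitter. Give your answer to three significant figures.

Since intensity falls as 1/r², scaling from 11.0 m to 5.12 m:
1.28 × (11.0/5.12)² = 1.28 × 4.616 = 5.908 mrem/h.

5.91 mrem/h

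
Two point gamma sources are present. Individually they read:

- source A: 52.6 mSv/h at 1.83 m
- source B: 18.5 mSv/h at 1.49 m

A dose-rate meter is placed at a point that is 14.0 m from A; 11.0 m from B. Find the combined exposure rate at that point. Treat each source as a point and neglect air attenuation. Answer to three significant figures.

Each source contributes Iᵢ·(dᵢ/rᵢ)²; contributions add.
A: 52.6 × (1.83/14.0)² = 0.8987 mSv/h
B: 18.5 × (1.49/11.0)² = 0.3394 mSv/h
Total = 0.8987 + 0.3394 = 1.238 mSv/h.

1.24 mSv/h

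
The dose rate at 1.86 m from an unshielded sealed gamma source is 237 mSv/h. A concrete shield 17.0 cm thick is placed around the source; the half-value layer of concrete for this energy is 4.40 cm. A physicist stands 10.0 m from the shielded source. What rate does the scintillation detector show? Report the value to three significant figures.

0.563 mSv/h

Distance alone: (1.86/10.0)² = 0.03460, so 237 × 0.03460 = 8.200 mSv/h.
Shield: 17.0/4.40 = 3.864 half-value layers → attenuation 2^(−3.864) = 0.06868.
Combined: 8.200 × 0.06868 = 0.5632 mSv/h.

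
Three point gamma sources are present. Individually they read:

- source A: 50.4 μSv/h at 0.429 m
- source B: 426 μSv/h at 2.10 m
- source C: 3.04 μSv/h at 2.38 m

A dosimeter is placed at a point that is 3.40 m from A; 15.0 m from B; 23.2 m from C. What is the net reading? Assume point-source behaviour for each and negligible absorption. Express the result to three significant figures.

Each source contributes Iᵢ·(dᵢ/rᵢ)²; contributions add.
A: 50.4 × (0.429/3.40)² = 0.8024 μSv/h
B: 426 × (2.10/15.0)² = 8.350 μSv/h
C: 3.04 × (2.38/23.2)² = 0.03199 μSv/h
Total = 0.8024 + 8.350 + 0.03199 = 9.184 μSv/h.

9.18 μSv/h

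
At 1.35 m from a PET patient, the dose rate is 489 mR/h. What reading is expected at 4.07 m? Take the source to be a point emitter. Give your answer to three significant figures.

Since intensity falls as 1/r², the rate at 4.07 m is
(1.35/4.07)² = 0.1100, so 489 × 0.1100 = 53.79 mR/h.

53.8 mR/h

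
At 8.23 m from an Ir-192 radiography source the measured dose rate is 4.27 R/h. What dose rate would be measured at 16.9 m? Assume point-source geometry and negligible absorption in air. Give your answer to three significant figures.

1.01 R/h

Since intensity falls as 1/r², scaling from 8.23 m to 16.9 m:
(8.23/16.9)² = 0.2372, so 4.27 × 0.2372 = 1.013 R/h.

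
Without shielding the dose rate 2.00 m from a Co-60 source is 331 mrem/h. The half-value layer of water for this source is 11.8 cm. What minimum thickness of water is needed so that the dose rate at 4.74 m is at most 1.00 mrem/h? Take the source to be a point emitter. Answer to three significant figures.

At 4.74 m, distance alone gives 331 × (2.00/4.74)² = 331 × 0.1780 = 58.92 mrem/h.
Further attenuation needed: 58.92/1.00 = 58.92.
n = log₂(58.92) = 5.881 half-value layers.
Thickness = 5.881 × 11.8 cm = 69.40 cm.

69.4 cm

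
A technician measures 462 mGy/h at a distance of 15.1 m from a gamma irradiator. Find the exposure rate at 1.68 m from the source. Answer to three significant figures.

37300 mGy/h

Applying the 1/r² law, the rate at 1.68 m is
462 × (15.1/1.68)² = 462 × 80.79 = 37320 mGy/h.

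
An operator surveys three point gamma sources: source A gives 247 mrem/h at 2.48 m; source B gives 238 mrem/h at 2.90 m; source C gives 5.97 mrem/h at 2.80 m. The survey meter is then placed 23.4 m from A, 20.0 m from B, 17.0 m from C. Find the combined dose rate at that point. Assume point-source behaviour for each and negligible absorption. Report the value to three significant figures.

7.94 mrem/h

By superposition, sum each source's inverse-square contribution:
A: 247 × (2.48/23.4)² = 2.774 mrem/h
B: 238 × (2.90/20.0)² = 5.004 mrem/h
C: 5.97 × (2.80/17.0)² = 0.1620 mrem/h
Total = 2.774 + 5.004 + 0.1620 = 7.940 mrem/h.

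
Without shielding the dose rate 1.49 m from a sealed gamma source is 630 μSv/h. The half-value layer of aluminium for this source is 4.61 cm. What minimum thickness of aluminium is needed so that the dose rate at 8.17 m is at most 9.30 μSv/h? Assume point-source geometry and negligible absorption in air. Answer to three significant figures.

5.40 cm

At 8.17 m, distance alone gives 630 × (1.49/8.17)² = 630 × 0.03326 = 20.95 μSv/h.
Further attenuation needed: 20.95/9.30 = 2.253.
n = log₂(2.253) = 1.172 half-value layers.
Thickness = 1.172 × 4.61 cm = 5.403 cm.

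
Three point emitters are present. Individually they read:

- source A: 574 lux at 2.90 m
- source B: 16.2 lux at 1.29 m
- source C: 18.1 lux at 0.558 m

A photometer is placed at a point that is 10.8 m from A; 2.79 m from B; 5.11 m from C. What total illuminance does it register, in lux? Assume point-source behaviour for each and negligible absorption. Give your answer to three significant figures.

45.1 lux

By superposition, sum each source's inverse-square contribution:
A: 574 × (2.90/10.8)² = 41.39 lux
B: 16.2 × (1.29/2.79)² = 3.463 lux
C: 18.1 × (0.558/5.11)² = 0.2158 lux
Total = 41.39 + 3.463 + 0.2158 = 45.07 lux.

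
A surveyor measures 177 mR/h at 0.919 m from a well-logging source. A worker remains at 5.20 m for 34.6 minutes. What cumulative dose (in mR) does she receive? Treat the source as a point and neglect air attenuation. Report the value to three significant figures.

3.19 mR

By the inverse-square law, rate at 5.20 m:
177 × (0.919/5.20)² = 177 × 0.03123 = 5.528 mR/h.
Dose = rate × time = 5.528 mR/h × 0.5767 h = 3.188 mR.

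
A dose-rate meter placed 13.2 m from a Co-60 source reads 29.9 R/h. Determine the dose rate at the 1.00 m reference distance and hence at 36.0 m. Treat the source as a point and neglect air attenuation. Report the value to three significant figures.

Intensity scales as (d₁/d₂)², so
At 1.00 m: (13.2/1.00)² = 174.2, so 29.9 × 174.2 = 5209 R/h
At 36.0 m: (1.00/36.0)² = 0.0007716, so 5209 × 0.0007716 = 4.019 R/h.

5210 R/h; 4.02 R/h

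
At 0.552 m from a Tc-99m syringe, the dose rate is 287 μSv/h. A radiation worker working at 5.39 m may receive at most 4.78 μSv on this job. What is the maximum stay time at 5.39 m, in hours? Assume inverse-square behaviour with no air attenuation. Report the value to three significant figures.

1.59 h

Since intensity falls as 1/r², rate at 5.39 m:
(0.552/5.39)² = 0.01049, so 287 × 0.01049 = 3.011 μSv/h.
Stay time = 4.78 μSv ÷ 3.011 μSv/h = 1.588 h.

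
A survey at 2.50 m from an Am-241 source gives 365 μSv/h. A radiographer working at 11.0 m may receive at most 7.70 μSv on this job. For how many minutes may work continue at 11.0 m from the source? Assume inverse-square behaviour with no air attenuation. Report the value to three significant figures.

24.5 min

Applying the 1/r² law, rate at 11.0 m:
(2.50/11.0)² = 0.05165, so 365 × 0.05165 = 18.85 μSv/h.
Stay time = 7.70 μSv ÷ 18.85 μSv/h = 0.4085 h = 24.51 min.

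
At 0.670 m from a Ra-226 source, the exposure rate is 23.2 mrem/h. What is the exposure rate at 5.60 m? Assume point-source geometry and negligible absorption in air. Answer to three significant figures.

Since intensity falls as 1/r², the rate at 5.60 m is
23.2 × (0.670/5.60)² = 23.2 × 0.01431 = 0.3320 mrem/h.

0.332 mrem/h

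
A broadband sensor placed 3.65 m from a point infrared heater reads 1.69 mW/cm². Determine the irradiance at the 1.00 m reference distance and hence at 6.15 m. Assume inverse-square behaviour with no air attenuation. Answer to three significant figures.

By the inverse-square law,
At 1.00 m: 1.69 × (3.65/1.00)² = 1.69 × 13.32 = 22.51 mW/cm²
At 6.15 m: (1.00/6.15)² = 0.02644, so 22.51 × 0.02644 = 0.5952 mW/cm².

22.5 mW/cm²; 0.595 mW/cm²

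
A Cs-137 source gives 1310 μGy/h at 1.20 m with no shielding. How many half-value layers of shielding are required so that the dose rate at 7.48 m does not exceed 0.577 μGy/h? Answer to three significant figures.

5.87 half-value layers

At 7.48 m, distance alone gives (1.20/7.48)² = 0.02574, so 1310 × 0.02574 = 33.72 μGy/h.
Further attenuation needed: 33.72/0.577 = 58.44.
n = log₂(58.44) = 5.869 half-value layers.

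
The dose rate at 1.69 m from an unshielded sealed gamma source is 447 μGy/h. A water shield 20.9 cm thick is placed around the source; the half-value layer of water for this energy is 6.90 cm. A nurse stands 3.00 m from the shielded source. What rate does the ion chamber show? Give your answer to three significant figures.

17.4 μGy/h

Distance alone: (1.69/3.00)² = 0.3173, so 447 × 0.3173 = 141.8 μGy/h.
Shield: 20.9/6.90 = 3.029 half-value layers → attenuation 2^(−3.029) = 0.1225.
Combined: 141.8 × 0.1225 = 17.37 μGy/h.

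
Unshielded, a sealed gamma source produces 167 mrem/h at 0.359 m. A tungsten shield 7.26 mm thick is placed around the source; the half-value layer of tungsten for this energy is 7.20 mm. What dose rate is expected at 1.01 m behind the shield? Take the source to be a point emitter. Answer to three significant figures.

Distance alone: (0.359/1.01)² = 0.1263, so 167 × 0.1263 = 21.09 mrem/h.
Shield: 7.26/7.20 = 1.008 half-value layers → attenuation 2^(−1.008) = 0.4972.
Combined: 21.09 × 0.4972 = 10.49 mrem/h.

10.5 mrem/h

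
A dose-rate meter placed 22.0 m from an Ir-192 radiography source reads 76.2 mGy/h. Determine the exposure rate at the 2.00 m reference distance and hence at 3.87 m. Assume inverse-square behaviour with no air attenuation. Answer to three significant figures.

Since intensity falls as 1/r²,
At 2.00 m: (22.0/2.00)² = 121.0, so 76.2 × 121.0 = 9220 mGy/h
At 3.87 m: 9220 × (2.00/3.87)² = 9220 × 0.2671 = 2463 mGy/h.

9220 mGy/h; 2460 mGy/h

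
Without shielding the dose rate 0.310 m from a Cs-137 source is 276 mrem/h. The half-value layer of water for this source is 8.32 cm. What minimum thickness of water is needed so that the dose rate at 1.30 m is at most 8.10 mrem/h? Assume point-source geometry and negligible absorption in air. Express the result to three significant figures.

7.94 cm

At 1.30 m, distance alone gives 276 × (0.310/1.30)² = 276 × 0.05686 = 15.69 mrem/h.
Further attenuation needed: 15.69/8.10 = 1.937.
n = log₂(1.937) = 0.9538 half-value layers.
Thickness = 0.9538 × 8.32 cm = 7.936 cm.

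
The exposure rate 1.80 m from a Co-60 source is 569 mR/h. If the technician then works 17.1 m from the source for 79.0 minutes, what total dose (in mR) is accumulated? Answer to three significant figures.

8.30 mR

Intensity scales as (d₁/d₂)², so rate at 17.1 m:
(1.80/17.1)² = 0.01108, so 569 × 0.01108 = 6.305 mR/h.
Dose = rate × time = 6.305 mR/h × 1.317 h = 8.304 mR.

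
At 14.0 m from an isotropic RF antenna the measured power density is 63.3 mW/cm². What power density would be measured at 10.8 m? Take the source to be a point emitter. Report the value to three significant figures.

Since intensity falls as 1/r², scaling from 14.0 m to 10.8 m:
63.3 × (14.0/10.8)² = 63.3 × 1.680 = 106.3 mW/cm².

106 mW/cm²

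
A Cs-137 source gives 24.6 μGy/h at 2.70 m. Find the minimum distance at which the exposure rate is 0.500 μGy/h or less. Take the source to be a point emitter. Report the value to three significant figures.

Applying the 1/r² law, d₂ = d₁·√(I₁/I₂).
I₁/I₂ = 24.6/0.500 = 49.20, so d₂ = 2.70 × √49.20 = 18.94 m.

18.9 m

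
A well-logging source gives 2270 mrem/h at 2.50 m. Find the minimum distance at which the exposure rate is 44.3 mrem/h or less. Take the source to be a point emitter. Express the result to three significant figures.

17.9 m

Since intensity falls as 1/r², d₂ = d₁·√(I₁/I₂).
I₁/I₂ = 2270/44.3 = 51.24, so d₂ = 2.50 × √51.24 = 17.90 m.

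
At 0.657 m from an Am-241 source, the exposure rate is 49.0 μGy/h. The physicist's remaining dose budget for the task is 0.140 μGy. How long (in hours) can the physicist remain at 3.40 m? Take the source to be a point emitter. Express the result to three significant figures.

Applying the 1/r² law, rate at 3.40 m:
(0.657/3.40)² = 0.03734, so 49.0 × 0.03734 = 1.830 μGy/h.
Stay time = 0.140 μGy ÷ 1.830 μGy/h = 0.07650 h.

0.0765 h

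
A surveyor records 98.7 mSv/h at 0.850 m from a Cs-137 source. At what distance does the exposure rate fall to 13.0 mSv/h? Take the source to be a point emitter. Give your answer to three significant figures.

2.34 m

Applying the 1/r² law, d₂ = d₁·√(I₁/I₂).
I₁/I₂ = 98.7/13.0 = 7.592, so d₂ = 0.850 × √7.592 = 2.342 m.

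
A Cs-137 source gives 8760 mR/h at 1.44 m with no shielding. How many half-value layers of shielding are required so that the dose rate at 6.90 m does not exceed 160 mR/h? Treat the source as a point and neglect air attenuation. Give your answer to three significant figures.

1.25 half-value layers

At 6.90 m, distance alone gives 8760 × (1.44/6.90)² = 8760 × 0.04355 = 381.5 mR/h.
Further attenuation needed: 381.5/160 = 2.384.
n = log₂(2.384) = 1.253 half-value layers.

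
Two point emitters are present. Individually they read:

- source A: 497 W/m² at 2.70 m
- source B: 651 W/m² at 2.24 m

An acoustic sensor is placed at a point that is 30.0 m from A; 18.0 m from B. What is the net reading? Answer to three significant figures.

By superposition, sum each source's inverse-square contribution:
A: 497 × (2.70/30.0)² = 4.026 W/m²
B: 651 × (2.24/18.0)² = 10.08 W/m²
Total = 4.026 + 10.08 = 14.11 W/m².

14.1 W/m²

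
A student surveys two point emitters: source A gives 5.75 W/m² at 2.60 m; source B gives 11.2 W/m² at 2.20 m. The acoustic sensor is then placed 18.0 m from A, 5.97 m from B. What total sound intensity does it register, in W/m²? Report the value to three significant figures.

1.64 W/m²

By superposition, sum each source's inverse-square contribution:
A: 5.75 × (2.60/18.0)² = 0.1200 W/m²
B: 11.2 × (2.20/5.97)² = 1.521 W/m²
Total = 0.1200 + 1.521 = 1.641 W/m².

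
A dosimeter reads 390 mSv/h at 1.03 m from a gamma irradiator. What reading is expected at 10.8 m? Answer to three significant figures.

Using I₁d₁² = I₂d₂², the rate at 10.8 m is
(1.03/10.8)² = 0.009096, so 390 × 0.009096 = 3.547 mSv/h.

3.55 mSv/h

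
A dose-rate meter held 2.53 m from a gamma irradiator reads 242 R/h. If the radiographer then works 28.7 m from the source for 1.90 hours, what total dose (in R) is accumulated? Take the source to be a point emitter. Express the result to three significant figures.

3.57 R

By the inverse-square law, rate at 28.7 m:
242 × (2.53/28.7)² = 242 × 0.007771 = 1.881 R/h.
Dose = rate × time = 1.881 R/h × 1.900 h = 3.574 R.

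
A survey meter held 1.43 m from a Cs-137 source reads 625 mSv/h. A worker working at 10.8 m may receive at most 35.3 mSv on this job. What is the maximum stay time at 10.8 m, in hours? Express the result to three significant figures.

Applying the 1/r² law, rate at 10.8 m:
(1.43/10.8)² = 0.01753, so 625 × 0.01753 = 10.96 mSv/h.
Stay time = 35.3 mSv ÷ 10.96 mSv/h = 3.221 h.

3.22 h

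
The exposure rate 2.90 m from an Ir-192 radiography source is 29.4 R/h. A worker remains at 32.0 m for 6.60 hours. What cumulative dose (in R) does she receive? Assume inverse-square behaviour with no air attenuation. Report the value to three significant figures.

By the inverse-square law, rate at 32.0 m:
(2.90/32.0)² = 0.008213, so 29.4 × 0.008213 = 0.2415 R/h.
Dose = rate × time = 0.2415 R/h × 6.600 h = 1.594 R.

1.59 R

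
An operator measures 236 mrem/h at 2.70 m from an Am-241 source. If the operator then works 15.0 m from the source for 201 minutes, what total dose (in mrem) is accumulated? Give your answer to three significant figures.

Using I₁d₁² = I₂d₂², rate at 15.0 m:
(2.70/15.0)² = 0.03240, so 236 × 0.03240 = 7.646 mrem/h.
Dose = rate × time = 7.646 mrem/h × 3.350 h = 25.61 mrem.

25.6 mrem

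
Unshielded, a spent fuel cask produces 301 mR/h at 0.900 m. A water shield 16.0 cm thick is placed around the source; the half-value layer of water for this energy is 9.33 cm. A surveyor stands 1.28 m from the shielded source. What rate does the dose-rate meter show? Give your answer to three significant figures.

Distance alone: (0.900/1.28)² = 0.4944, so 301 × 0.4944 = 148.8 mR/h.
Shield: 16.0/9.33 = 1.715 half-value layers → attenuation 2^(−1.715) = 0.3046.
Combined: 148.8 × 0.3046 = 45.32 mR/h.

45.3 mR/h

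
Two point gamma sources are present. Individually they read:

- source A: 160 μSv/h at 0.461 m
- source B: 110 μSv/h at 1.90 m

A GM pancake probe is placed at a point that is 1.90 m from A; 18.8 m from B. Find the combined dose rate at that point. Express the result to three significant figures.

10.5 μSv/h

By superposition, sum each source's inverse-square contribution:
A: 160 × (0.461/1.90)² = 9.419 μSv/h
B: 110 × (1.90/18.8)² = 1.124 μSv/h
Total = 9.419 + 1.124 = 10.54 μSv/h.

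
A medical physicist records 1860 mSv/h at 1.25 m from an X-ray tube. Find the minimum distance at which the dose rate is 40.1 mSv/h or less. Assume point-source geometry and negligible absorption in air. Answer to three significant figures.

Applying the 1/r² law, d₂ = d₁·√(I₁/I₂).
I₁/I₂ = 1860/40.1 = 46.38, so d₂ = 1.25 × √46.38 = 8.513 m.

8.51 m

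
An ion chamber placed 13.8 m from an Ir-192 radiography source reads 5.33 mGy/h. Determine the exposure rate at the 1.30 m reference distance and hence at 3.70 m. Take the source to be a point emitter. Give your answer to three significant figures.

601 mGy/h; 74.1 mGy/h

By the inverse-square law,
At 1.30 m: 5.33 × (13.8/1.30)² = 5.33 × 112.7 = 600.7 mGy/h
At 3.70 m: (1.30/3.70)² = 0.1234, so 600.7 × 0.1234 = 74.13 mGy/h.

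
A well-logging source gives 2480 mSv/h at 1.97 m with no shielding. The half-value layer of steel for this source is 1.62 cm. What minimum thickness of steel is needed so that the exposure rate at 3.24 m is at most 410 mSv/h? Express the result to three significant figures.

1.88 cm

At 3.24 m, distance alone gives 2480 × (1.97/3.24)² = 2480 × 0.3697 = 916.9 mSv/h.
Further attenuation needed: 916.9/410 = 2.236.
n = log₂(2.236) = 1.161 half-value layers.
Thickness = 1.161 × 1.62 cm = 1.881 cm.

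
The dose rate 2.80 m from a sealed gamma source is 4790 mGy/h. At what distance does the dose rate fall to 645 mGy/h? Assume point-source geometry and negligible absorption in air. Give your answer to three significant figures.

Applying the 1/r² law, d₂ = d₁·√(I₁/I₂).
I₁/I₂ = 4790/645 = 7.426, so d₂ = 2.80 × √7.426 = 7.630 m.

7.63 m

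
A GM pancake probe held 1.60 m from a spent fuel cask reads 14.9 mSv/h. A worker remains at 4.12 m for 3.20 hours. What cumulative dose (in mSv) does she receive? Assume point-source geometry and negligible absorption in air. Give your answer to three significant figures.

7.19 mSv

Intensity scales as (d₁/d₂)², so rate at 4.12 m:
(1.60/4.12)² = 0.1508, so 14.9 × 0.1508 = 2.247 mSv/h.
Dose = rate × time = 2.247 mSv/h × 3.200 h = 7.190 mSv.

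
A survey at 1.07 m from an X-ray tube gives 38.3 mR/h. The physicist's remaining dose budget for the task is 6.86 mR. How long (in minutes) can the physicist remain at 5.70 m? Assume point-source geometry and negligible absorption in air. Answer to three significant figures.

305 min

Applying the 1/r² law, rate at 5.70 m:
38.3 × (1.07/5.70)² = 38.3 × 0.03524 = 1.350 mR/h.
Stay time = 6.86 mR ÷ 1.350 mR/h = 5.081 h = 304.9 min.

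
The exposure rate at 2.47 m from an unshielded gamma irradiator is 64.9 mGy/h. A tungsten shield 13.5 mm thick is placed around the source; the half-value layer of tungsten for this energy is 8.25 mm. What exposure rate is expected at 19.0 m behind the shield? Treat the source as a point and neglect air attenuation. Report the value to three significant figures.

0.353 mGy/h

Distance alone: 64.9 × (2.47/19.0)² = 64.9 × 0.01690 = 1.097 mGy/h.
Shield: 13.5/8.25 = 1.636 half-value layers → attenuation 2^(−1.636) = 0.3217.
Combined: 1.097 × 0.3217 = 0.3529 mGy/h.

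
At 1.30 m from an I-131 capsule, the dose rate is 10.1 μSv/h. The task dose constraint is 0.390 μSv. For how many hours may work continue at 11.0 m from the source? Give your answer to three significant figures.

By the inverse-square law, rate at 11.0 m:
(1.30/11.0)² = 0.01397, so 10.1 × 0.01397 = 0.1411 μSv/h.
Stay time = 0.390 μSv ÷ 0.1411 μSv/h = 2.764 h.

2.76 h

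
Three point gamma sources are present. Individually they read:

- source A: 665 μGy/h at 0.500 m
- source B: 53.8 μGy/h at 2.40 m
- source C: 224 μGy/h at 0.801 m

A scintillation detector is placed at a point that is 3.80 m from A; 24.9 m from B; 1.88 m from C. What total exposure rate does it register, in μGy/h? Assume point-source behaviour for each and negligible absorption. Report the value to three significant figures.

52.7 μGy/h

By superposition, sum each source's inverse-square contribution:
A: 665 × (0.500/3.80)² = 11.51 μGy/h
B: 53.8 × (2.40/24.9)² = 0.4998 μGy/h
C: 224 × (0.801/1.88)² = 40.66 μGy/h
Total = 11.51 + 0.4998 + 40.66 = 52.67 μGy/h.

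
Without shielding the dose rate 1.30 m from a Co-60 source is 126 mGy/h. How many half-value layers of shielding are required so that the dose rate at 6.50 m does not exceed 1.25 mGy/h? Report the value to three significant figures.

2.01 half-value layers

At 6.50 m, distance alone gives 126 × (1.30/6.50)² = 126 × 0.04000 = 5.040 mGy/h.
Further attenuation needed: 5.040/1.25 = 4.032.
n = log₂(4.032) = 2.011 half-value layers.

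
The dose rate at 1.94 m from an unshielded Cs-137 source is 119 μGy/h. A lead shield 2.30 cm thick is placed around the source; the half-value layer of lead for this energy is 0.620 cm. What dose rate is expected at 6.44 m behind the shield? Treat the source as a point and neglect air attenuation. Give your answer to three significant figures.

0.825 μGy/h

Distance alone: 119 × (1.94/6.44)² = 119 × 0.09075 = 10.80 μGy/h.
Shield: 2.30/0.620 = 3.710 half-value layers → attenuation 2^(−3.710) = 0.07642.
Combined: 10.80 × 0.07642 = 0.8253 μGy/h.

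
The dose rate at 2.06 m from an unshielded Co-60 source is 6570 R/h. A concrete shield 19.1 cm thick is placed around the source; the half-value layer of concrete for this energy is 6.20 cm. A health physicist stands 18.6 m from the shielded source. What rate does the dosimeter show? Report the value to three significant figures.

Distance alone: (2.06/18.6)² = 0.01227, so 6570 × 0.01227 = 80.61 R/h.
Shield: 19.1/6.20 = 3.081 half-value layers → attenuation 2^(−3.081) = 0.1182.
Combined: 80.61 × 0.1182 = 9.528 R/h.

9.53 R/h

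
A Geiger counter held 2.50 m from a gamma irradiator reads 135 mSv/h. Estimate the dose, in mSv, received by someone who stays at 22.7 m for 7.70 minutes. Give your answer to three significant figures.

Since intensity falls as 1/r², rate at 22.7 m:
(2.50/22.7)² = 0.01213, so 135 × 0.01213 = 1.638 mSv/h.
Dose = rate × time = 1.638 mSv/h × 0.1283 h = 0.2102 mSv.

0.210 mSv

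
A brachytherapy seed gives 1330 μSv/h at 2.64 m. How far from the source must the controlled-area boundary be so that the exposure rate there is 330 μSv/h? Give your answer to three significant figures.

Intensity scales as (d₁/d₂)², so d₂ = d₁·√(I₁/I₂).
I₁/I₂ = 1330/330 = 4.030, so d₂ = 2.64 × √4.030 = 5.300 m.

5.30 m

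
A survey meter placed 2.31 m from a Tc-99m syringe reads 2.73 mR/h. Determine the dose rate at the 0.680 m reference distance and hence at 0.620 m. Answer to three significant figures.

Intensity scales as (d₁/d₂)², so
At 0.680 m: 2.73 × (2.31/0.680)² = 2.73 × 11.54 = 31.50 mR/h
At 0.620 m: 31.50 × (0.680/0.620)² = 31.50 × 1.203 = 37.89 mR/h.

31.5 mR/h; 37.9 mR/h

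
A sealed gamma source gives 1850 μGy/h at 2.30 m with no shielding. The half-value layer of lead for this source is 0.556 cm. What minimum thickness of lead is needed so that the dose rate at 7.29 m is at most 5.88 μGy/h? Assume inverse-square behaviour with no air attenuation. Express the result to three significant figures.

2.76 cm

At 7.29 m, distance alone gives (2.30/7.29)² = 0.09954, so 1850 × 0.09954 = 184.1 μGy/h.
Further attenuation needed: 184.1/5.88 = 31.31.
n = log₂(31.31) = 4.969 half-value layers.
Thickness = 4.969 × 0.556 cm = 2.763 cm.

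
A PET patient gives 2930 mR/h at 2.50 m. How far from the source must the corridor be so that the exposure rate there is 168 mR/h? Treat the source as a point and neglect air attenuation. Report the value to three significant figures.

10.4 m

Intensity scales as (d₁/d₂)², so d₂ = d₁·√(I₁/I₂).
I₁/I₂ = 2930/168 = 17.44, so d₂ = 2.50 × √17.44 = 10.44 m.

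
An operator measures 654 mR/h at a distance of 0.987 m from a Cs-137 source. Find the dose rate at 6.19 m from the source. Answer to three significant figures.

Applying the 1/r² law, the rate at 6.19 m is
654 × (0.987/6.19)² = 654 × 0.02542 = 16.62 mR/h.

16.6 mR/h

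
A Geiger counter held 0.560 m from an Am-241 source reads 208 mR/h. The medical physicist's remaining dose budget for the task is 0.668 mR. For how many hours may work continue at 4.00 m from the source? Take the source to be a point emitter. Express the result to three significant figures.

Using I₁d₁² = I₂d₂², rate at 4.00 m:
(0.560/4.00)² = 0.01960, so 208 × 0.01960 = 4.077 mR/h.
Stay time = 0.668 mR ÷ 4.077 mR/h = 0.1638 h.

0.164 h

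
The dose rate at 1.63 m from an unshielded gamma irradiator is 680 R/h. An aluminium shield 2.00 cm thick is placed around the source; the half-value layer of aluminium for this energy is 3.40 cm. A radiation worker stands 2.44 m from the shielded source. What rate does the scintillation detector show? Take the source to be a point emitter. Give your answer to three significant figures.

Distance alone: 680 × (1.63/2.44)² = 680 × 0.4463 = 303.5 R/h.
Shield: 2.00/3.40 = 0.5882 half-value layers → attenuation 2^(−0.5882) = 0.6652.
Combined: 303.5 × 0.6652 = 201.9 R/h.

202 R/h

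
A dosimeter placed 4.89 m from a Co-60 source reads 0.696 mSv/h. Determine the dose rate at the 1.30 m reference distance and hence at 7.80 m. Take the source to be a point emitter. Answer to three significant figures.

Since intensity falls as 1/r²,
At 1.30 m: (4.89/1.30)² = 14.15, so 0.696 × 14.15 = 9.848 mSv/h
At 7.80 m: 9.848 × (1.30/7.80)² = 9.848 × 0.02778 = 0.2736 mSv/h.

9.85 mSv/h; 0.274 mSv/h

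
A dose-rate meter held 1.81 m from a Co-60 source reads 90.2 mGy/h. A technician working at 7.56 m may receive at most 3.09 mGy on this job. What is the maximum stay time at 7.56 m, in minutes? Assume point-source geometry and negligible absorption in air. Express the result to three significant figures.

Intensity scales as (d₁/d₂)², so rate at 7.56 m:
90.2 × (1.81/7.56)² = 90.2 × 0.05732 = 5.170 mGy/h.
Stay time = 3.09 mGy ÷ 5.170 mGy/h = 0.5977 h = 35.86 min.

35.9 min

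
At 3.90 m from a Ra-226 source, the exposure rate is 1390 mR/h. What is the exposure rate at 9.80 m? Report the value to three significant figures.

Since intensity falls as 1/r², the rate at 9.80 m is
(3.90/9.80)² = 0.1584, so 1390 × 0.1584 = 220.2 mR/h.

220 mR/h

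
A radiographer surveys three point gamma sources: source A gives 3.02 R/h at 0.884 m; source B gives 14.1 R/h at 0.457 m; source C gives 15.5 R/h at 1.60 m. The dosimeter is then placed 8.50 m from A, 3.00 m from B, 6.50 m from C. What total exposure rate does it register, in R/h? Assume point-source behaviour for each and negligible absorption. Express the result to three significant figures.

1.30 R/h

By superposition, sum each source's inverse-square contribution:
A: 3.02 × (0.884/8.50)² = 0.03266 R/h
B: 14.1 × (0.457/3.00)² = 0.3272 R/h
C: 15.5 × (1.60/6.50)² = 0.9392 R/h
Total = 0.03266 + 0.3272 + 0.9392 = 1.299 R/h.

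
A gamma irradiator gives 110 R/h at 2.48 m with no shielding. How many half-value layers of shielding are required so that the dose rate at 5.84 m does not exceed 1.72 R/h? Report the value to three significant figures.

At 5.84 m, distance alone gives 110 × (2.48/5.84)² = 110 × 0.1803 = 19.83 R/h.
Further attenuation needed: 19.83/1.72 = 11.53.
n = log₂(11.53) = 3.527 half-value layers.

3.53 half-value layers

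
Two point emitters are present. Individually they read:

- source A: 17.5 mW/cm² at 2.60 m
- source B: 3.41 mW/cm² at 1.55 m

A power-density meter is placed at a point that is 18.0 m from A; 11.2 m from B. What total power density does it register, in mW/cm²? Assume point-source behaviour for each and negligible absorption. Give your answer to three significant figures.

Each source contributes Iᵢ·(dᵢ/rᵢ)²; contributions add.
A: 17.5 × (2.60/18.0)² = 0.3651 mW/cm²
B: 3.41 × (1.55/11.2)² = 0.06531 mW/cm²
Total = 0.3651 + 0.06531 = 0.4304 mW/cm².

0.430 mW/cm²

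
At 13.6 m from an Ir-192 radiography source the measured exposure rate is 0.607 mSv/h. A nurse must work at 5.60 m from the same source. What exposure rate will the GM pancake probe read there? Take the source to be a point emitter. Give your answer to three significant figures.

3.58 mSv/h

By the inverse-square law, scaling from 13.6 m to 5.60 m:
(13.6/5.60)² = 5.898, so 0.607 × 5.898 = 3.580 mSv/h.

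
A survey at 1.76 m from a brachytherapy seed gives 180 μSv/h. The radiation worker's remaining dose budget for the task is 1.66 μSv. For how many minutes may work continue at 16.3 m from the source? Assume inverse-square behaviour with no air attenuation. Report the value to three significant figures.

Using I₁d₁² = I₂d₂², rate at 16.3 m:
180 × (1.76/16.3)² = 180 × 0.01166 = 2.099 μSv/h.
Stay time = 1.66 μSv ÷ 2.099 μSv/h = 0.7909 h = 47.45 min.

47.5 min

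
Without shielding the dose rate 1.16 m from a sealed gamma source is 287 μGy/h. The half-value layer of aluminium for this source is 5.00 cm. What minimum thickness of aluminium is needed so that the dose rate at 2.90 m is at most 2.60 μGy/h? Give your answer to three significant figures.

20.7 cm

At 2.90 m, distance alone gives 287 × (1.16/2.90)² = 287 × 0.1600 = 45.92 μGy/h.
Further attenuation needed: 45.92/2.60 = 17.66.
n = log₂(17.66) = 4.142 half-value layers.
Thickness = 4.142 × 5.00 cm = 20.71 cm.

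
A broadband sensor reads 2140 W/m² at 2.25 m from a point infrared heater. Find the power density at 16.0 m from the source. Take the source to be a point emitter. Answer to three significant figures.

42.3 W/m²

Using I₁d₁² = I₂d₂², the rate at 16.0 m is
2140 × (2.25/16.0)² = 2140 × 0.01978 = 42.33 W/m².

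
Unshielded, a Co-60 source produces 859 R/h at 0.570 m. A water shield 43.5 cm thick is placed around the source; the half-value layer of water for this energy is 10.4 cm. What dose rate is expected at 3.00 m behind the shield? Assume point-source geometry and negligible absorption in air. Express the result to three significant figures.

1.71 R/h

Distance alone: 859 × (0.570/3.00)² = 859 × 0.03610 = 31.01 R/h.
Shield: 43.5/10.4 = 4.183 half-value layers → attenuation 2^(−4.183) = 0.05505.
Combined: 31.01 × 0.05505 = 1.707 R/h.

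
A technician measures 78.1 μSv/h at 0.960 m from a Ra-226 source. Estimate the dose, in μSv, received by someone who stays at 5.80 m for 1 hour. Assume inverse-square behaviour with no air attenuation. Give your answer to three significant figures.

Since intensity falls as 1/r², rate at 5.80 m:
78.1 × (0.960/5.80)² = 78.1 × 0.02740 = 2.140 μSv/h.
Dose = rate × time = 2.140 μSv/h × 1.000 h = 2.140 μSv.

2.14 μSv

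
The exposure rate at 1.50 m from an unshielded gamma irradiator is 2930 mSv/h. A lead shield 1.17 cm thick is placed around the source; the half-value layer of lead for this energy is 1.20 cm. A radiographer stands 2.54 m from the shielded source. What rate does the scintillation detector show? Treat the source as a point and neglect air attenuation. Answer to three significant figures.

Distance alone: (1.50/2.54)² = 0.3488, so 2930 × 0.3488 = 1022 mSv/h.
Shield: 1.17/1.20 = 0.9750 half-value layers → attenuation 2^(−0.9750) = 0.5087.
Combined: 1022 × 0.5087 = 519.9 mSv/h.

520 mSv/h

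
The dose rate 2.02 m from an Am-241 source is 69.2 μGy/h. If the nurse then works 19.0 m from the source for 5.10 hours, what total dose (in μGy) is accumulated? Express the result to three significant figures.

Since intensity falls as 1/r², rate at 19.0 m:
(2.02/19.0)² = 0.01130, so 69.2 × 0.01130 = 0.7820 μGy/h.
Dose = rate × time = 0.7820 μGy/h × 5.100 h = 3.988 μGy.

3.99 μGy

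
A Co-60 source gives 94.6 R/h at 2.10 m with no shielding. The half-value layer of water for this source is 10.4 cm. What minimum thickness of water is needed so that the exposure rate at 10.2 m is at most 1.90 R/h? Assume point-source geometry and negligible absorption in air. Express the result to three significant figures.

11.2 cm

At 10.2 m, distance alone gives 94.6 × (2.10/10.2)² = 94.6 × 0.04239 = 4.010 R/h.
Further attenuation needed: 4.010/1.90 = 2.111.
n = log₂(2.111) = 1.078 half-value layers.
Thickness = 1.078 × 10.4 cm = 11.21 cm.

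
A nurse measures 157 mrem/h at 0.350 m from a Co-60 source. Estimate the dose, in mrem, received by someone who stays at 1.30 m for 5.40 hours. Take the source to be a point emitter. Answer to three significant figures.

By the inverse-square law, rate at 1.30 m:
157 × (0.350/1.30)² = 157 × 0.07249 = 11.38 mrem/h.
Dose = rate × time = 11.38 mrem/h × 5.400 h = 61.45 mrem.

61.5 mrem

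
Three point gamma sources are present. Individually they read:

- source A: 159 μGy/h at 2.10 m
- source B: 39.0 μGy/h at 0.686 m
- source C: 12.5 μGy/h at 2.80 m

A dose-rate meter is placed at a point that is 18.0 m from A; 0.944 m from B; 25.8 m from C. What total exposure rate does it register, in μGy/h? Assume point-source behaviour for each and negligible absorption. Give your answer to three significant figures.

22.9 μGy/h

By superposition, sum each source's inverse-square contribution:
A: 159 × (2.10/18.0)² = 2.164 μGy/h
B: 39.0 × (0.686/0.944)² = 20.60 μGy/h
C: 12.5 × (2.80/25.8)² = 0.1472 μGy/h
Total = 2.164 + 20.60 + 0.1472 = 22.91 μGy/h.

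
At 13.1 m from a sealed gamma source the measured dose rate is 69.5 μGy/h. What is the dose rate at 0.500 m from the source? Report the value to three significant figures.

Using I₁d₁² = I₂d₂², scaling from 13.1 m to 0.500 m:
69.5 × (13.1/0.500)² = 69.5 × 686.4 = 47700 μGy/h.

47700 μGy/h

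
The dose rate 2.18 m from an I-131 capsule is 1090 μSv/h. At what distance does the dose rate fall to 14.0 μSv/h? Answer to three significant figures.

19.2 m

Intensity scales as (d₁/d₂)², so d₂ = d₁·√(I₁/I₂).
I₁/I₂ = 1090/14.0 = 77.86, so d₂ = 2.18 × √77.86 = 19.24 m.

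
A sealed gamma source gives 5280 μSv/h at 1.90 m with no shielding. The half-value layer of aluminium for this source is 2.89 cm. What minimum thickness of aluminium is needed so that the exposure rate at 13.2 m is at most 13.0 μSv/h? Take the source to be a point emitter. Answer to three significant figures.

8.88 cm

At 13.2 m, distance alone gives 5280 × (1.90/13.2)² = 5280 × 0.02072 = 109.4 μSv/h.
Further attenuation needed: 109.4/13.0 = 8.415.
n = log₂(8.415) = 3.073 half-value layers.
Thickness = 3.073 × 2.89 cm = 8.881 cm.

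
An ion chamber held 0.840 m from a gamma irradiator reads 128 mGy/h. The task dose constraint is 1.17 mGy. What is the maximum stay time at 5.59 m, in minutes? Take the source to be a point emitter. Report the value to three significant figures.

Intensity scales as (d₁/d₂)², so rate at 5.59 m:
(0.840/5.59)² = 0.02258, so 128 × 0.02258 = 2.890 mGy/h.
Stay time = 1.17 mGy ÷ 2.890 mGy/h = 0.4048 h = 24.29 min.

24.3 min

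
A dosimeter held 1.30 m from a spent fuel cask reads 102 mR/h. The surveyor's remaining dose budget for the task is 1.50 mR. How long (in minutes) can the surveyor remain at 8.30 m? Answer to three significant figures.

36.0 min

Since intensity falls as 1/r², rate at 8.30 m:
(1.30/8.30)² = 0.02453, so 102 × 0.02453 = 2.502 mR/h.
Stay time = 1.50 mR ÷ 2.502 mR/h = 0.5995 h = 35.97 min.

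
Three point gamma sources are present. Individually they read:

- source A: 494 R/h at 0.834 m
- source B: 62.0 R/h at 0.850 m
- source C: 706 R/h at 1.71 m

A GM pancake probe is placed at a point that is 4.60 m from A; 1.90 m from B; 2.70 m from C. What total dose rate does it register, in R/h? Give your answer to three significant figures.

312 R/h

Each source contributes Iᵢ·(dᵢ/rᵢ)²; contributions add.
A: 494 × (0.834/4.60)² = 16.24 R/h
B: 62.0 × (0.850/1.90)² = 12.41 R/h
C: 706 × (1.71/2.70)² = 283.2 R/h
Total = 16.24 + 12.41 + 283.2 = 311.8 R/h.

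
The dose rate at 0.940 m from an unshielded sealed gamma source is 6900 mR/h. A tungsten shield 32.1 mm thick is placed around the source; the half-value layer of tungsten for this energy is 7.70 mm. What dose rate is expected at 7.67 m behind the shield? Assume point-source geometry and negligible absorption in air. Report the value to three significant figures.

Distance alone: (0.940/7.67)² = 0.01502, so 6900 × 0.01502 = 103.6 mR/h.
Shield: 32.1/7.70 = 4.169 half-value layers → attenuation 2^(−4.169) = 0.05559.
Combined: 103.6 × 0.05559 = 5.759 mR/h.

5.76 mR/h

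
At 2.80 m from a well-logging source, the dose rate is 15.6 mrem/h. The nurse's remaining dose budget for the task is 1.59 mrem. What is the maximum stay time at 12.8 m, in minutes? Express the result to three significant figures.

Using I₁d₁² = I₂d₂², rate at 12.8 m:
(2.80/12.8)² = 0.04785, so 15.6 × 0.04785 = 0.7465 mrem/h.
Stay time = 1.59 mrem ÷ 0.7465 mrem/h = 2.130 h = 127.8 min.

128 min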